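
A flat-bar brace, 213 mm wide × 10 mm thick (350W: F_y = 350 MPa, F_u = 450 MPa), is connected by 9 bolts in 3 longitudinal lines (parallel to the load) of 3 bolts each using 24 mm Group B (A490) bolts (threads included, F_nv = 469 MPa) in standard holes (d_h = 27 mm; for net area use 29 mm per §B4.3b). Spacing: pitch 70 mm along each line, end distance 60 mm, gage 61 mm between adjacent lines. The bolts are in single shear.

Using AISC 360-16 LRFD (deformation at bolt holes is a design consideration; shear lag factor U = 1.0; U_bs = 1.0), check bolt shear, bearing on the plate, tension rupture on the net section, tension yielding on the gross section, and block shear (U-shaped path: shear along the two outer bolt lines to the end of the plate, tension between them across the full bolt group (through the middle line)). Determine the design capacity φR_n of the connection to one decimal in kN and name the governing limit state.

Bolt shear: A_b = π(24)²/4 = 452.39 mm². φR_n = 0.75 × 469 × 452.39 × 9 × 1 = 1432.2 kN.
Bearing (10 mm plate, F_u = 450 MPa): end bolts L_c = 60 − 27/2 = 46.5, R_n = min(1.2×46.5×10×450, 2.4×24×10×450) = 251.1 kN/bolt; interior L_c = 70 − 27 = 43, R_n = 232.2 kN/bolt. φR_n = 0.75 × (3×251.1 + 6×232.2) = 1609.9 kN.
Tension rupture (net): A_n = (213 − 3×29)×10 = 1260 mm² (U = 1.0, A_e = A_n). φR_n = 0.75 × 450 × 1260 = 425.3 kN.
Tension yield (gross): A_g = 213×10 = 2130 mm². φR_n = 0.90 × 350 × 2130 = 671.0 kN.
Block shear: shear path 2×[60+2×70] = 2×200 mm, A_gv = 4000, A_nv = 2×(200 − 2.5×29)×10 = 2550 mm²; tension across gage: (122 − 2×29)×10 = 640 mm². R_n = min(0.6×450×2550, 0.6×350×4000) + 1.0×450×640 = min(688.5, 840) + 288 = 976.5 kN. φR_n = 0.75 × 976.5 = 732.4 kN.
Governing: min(1432.2, 1609.9, 425.3, 671.0, 732.4) = 425.3 kN → net-section rupture.

425.3 kN (net-section rupture governs)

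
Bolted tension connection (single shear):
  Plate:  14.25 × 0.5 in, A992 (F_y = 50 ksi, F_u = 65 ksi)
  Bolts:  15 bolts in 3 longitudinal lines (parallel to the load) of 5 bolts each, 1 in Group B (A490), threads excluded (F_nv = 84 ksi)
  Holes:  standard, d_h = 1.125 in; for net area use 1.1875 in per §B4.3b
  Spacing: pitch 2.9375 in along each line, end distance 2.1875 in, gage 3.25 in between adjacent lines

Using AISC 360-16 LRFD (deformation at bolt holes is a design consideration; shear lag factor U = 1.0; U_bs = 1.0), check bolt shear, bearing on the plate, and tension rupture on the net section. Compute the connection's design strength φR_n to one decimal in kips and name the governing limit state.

Bolt shear: A_b = π(1)²/4 = 0.7854 in². φR_n = 0.75 × 84 × 0.7854 × 15 × 1 = 742.2 kips.
Bearing (0.5 in plate, F_u = 65 ksi): end bolts L_c = 2.1875 − 1.125/2 = 1.625, R_n = min(1.2×1.625×0.5×65, 2.4×1×0.5×65) = 63.375 kips/bolt; interior L_c = 2.9375 − 1.125 = 1.8125, R_n = 70.688 kips/bolt. φR_n = 0.75 × (3×63.375 + 12×70.688) = 778.8 kips.
Tension rupture (net): A_n = (14.25 − 3×1.1875)×0.5 = 5.3438 in² (U = 1.0, A_e = A_n). φR_n = 0.75 × 65 × 5.3438 = 260.5 kips.
Governing: min(742.2, 778.8, 260.5) = 260.5 kips → net-section rupture.

260.5 kips (net-section rupture governs)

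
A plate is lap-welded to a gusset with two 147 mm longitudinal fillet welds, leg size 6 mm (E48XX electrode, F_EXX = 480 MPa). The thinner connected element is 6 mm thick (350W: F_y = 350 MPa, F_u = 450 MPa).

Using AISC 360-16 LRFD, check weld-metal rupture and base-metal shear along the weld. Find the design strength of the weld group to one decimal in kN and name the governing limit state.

269.4 kN (weld metal governs)

Weld metal: throat = 0.707×6 = 4.242 mm, L = 2×147 = 294 mm. φR_n = 0.75 × 0.6 × 480 × 4.242 × 294 = 269.4 kN.
Base metal shear (6 mm plate): yield φR_n = 1.0×0.6×350×6×294 = 370.4 kN; rupture φR_n = 0.75×0.6×450×6×294 = 357.2 kN; take 357.2 kN (rupture).
Governing: min(269.4, 357.2) = 269.4 kN → weld metal.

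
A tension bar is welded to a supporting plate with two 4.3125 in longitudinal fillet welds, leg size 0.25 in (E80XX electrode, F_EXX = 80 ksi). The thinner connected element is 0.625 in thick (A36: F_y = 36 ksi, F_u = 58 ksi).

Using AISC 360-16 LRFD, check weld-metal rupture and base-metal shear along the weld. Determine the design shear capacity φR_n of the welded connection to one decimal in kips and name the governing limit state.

Weld metal: throat = 0.707×0.25 = 0.17675 in, L = 2×4.3125 = 8.625 in. φR_n = 0.75 × 0.6 × 80 × 0.17675 × 8.625 = 54.9 kips.
Base metal shear (0.625 in plate): yield φR_n = 1.0×0.6×36×0.625×8.625 = 116.4 kips; rupture φR_n = 0.75×0.6×58×0.625×8.625 = 140.7 kips; take 116.4 kips (yield).
Governing: min(54.9, 116.4) = 54.9 kips → weld metal.

54.9 kips (weld metal governs)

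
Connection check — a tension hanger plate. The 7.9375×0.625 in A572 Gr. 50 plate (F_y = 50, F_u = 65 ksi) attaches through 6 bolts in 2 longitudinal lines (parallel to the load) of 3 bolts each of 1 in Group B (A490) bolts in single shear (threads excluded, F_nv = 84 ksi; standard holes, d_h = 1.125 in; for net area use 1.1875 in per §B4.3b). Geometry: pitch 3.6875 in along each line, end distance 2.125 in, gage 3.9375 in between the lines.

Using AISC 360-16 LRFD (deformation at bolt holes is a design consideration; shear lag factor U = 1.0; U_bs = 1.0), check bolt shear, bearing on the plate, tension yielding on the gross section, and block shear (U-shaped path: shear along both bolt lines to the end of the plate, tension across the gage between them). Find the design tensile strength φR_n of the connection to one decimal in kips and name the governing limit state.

Bolt shear: A_b = π(1)²/4 = 0.7854 in². φR_n = 0.75 × 84 × 0.7854 × 6 × 1 = 296.9 kips.
Bearing (0.625 in plate, F_u = 65 ksi): end bolts L_c = 2.125 − 1.125/2 = 1.5625, R_n = min(1.2×1.5625×0.625×65, 2.4×1×0.625×65) = 76.172 kips/bolt; interior L_c = 3.6875 − 1.125 = 2.5625, R_n = 97.5 kips/bolt. φR_n = 0.75 × (2×76.172 + 4×97.5) = 406.8 kips.
Tension yield (gross): A_g = 7.9375×0.625 = 4.9609 in². φR_n = 0.90 × 50 × 4.9609 = 223.2 kips.
Block shear: shear path 2×[2.125+2×3.6875] = 2×9.5 in, A_gv = 11.875, A_nv = 2×(9.5 − 2.5×1.1875)×0.625 = 8.1641 in²; tension across gage: (3.9375 − 1×1.1875)×0.625 = 1.7188 in². R_n = min(0.6×65×8.1641, 0.6×50×11.875) + 1.0×65×1.7188 = min(318.4, 356.25) + 111.72 = 430.12 kips. φR_n = 0.75 × 430.12 = 322.6 kips.
Governing: min(296.9, 406.8, 223.2, 322.6) = 223.2 kips → gross-section yield.

223.2 kips (gross-section yield governs)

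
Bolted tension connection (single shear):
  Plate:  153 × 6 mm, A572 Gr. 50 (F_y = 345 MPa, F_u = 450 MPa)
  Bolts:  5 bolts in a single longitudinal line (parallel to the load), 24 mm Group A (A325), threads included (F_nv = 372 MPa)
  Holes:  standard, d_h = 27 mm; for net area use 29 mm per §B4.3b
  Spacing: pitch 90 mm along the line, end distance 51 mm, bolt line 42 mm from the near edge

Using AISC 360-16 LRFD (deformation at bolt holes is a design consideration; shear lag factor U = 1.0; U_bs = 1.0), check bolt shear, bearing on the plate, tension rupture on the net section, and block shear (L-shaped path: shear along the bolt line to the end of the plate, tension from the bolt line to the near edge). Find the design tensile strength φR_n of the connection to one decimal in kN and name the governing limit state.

251.1 kN (net-section rupture governs)

Bolt shear: A_b = π(24)²/4 = 452.39 mm². φR_n = 0.75 × 372 × 452.39 × 5 × 1 = 631.1 kN.
Bearing (6 mm plate, F_u = 450 MPa): end bolts L_c = 51 − 27/2 = 37.5, R_n = min(1.2×37.5×6×450, 2.4×24×6×450) = 121.5 kN/bolt; interior L_c = 90 − 27 = 63, R_n = 155.52 kN/bolt. φR_n = 0.75 × (1×121.5 + 4×155.52) = 557.7 kN.
Tension rupture (net): A_n = (153 − 1×29)×6 = 744 mm² (U = 1.0, A_e = A_n). φR_n = 0.75 × 450 × 744 = 251.1 kN.
Block shear: shear path 1×[51+4×90] = 1×411 mm, A_gv = 2466, A_nv = 1×(411 − 4.5×29)×6 = 1683 mm²; tension to near edge: (42 − 0.5×29)×6 = 165 mm². R_n = min(0.6×450×1683, 0.6×345×2466) + 1.0×450×165 = min(454.41, 510.46) + 74.25 = 528.66 kN. φR_n = 0.75 × 528.66 = 396.5 kN.
Governing: min(631.1, 557.7, 251.1, 396.5) = 251.1 kN → net-section rupture.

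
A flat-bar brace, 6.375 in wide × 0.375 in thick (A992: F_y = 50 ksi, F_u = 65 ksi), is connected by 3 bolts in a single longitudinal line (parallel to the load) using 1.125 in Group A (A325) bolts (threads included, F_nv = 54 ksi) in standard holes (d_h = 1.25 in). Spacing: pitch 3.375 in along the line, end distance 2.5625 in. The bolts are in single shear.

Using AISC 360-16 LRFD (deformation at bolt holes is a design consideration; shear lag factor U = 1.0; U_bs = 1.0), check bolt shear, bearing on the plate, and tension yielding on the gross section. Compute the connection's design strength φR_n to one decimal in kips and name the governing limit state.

Bolt shear: A_b = π(1.125)²/4 = 0.99402 in². φR_n = 0.75 × 54 × 0.99402 × 3 × 1 = 120.8 kips.
Bearing (0.375 in plate, F_u = 65 ksi): end bolts L_c = 2.5625 − 1.25/2 = 1.9375, R_n = min(1.2×1.9375×0.375×65, 2.4×1.125×0.375×65) = 56.672 kips/bolt; interior L_c = 3.375 − 1.25 = 2.125, R_n = 62.156 kips/bolt. φR_n = 0.75 × (1×56.672 + 2×62.156) = 135.7 kips.
Tension yield (gross): A_g = 6.375×0.375 = 2.3906 in². φR_n = 0.90 × 50 × 2.3906 = 107.6 kips.
Governing: min(120.8, 135.7, 107.6) = 107.6 kips → gross-section yield.

107.6 kips (gross-section yield governs)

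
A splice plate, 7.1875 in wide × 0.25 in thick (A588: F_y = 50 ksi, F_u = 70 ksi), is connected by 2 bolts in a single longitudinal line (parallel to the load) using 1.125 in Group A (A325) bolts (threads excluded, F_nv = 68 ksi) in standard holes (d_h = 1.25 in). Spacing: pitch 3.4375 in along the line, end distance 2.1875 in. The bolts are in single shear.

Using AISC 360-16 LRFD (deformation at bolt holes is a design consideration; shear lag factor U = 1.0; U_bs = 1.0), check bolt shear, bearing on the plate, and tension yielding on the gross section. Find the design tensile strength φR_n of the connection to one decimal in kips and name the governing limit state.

Bolt shear: A_b = π(1.125)²/4 = 0.99402 in². φR_n = 0.75 × 68 × 0.99402 × 2 × 1 = 101.4 kips.
Bearing (0.25 in plate, F_u = 70 ksi): end bolts L_c = 2.1875 − 1.25/2 = 1.5625, R_n = min(1.2×1.5625×0.25×70, 2.4×1.125×0.25×70) = 32.813 kips/bolt; interior L_c = 3.4375 − 1.25 = 2.1875, R_n = 45.938 kips/bolt. φR_n = 0.75 × (1×32.813 + 1×45.938) = 59.1 kips.
Tension yield (gross): A_g = 7.1875×0.25 = 1.7969 in². φR_n = 0.90 × 50 × 1.7969 = 80.9 kips.
Governing: min(101.4, 59.1, 80.9) = 59.1 kips → bearing.

59.1 kips (bearing governs)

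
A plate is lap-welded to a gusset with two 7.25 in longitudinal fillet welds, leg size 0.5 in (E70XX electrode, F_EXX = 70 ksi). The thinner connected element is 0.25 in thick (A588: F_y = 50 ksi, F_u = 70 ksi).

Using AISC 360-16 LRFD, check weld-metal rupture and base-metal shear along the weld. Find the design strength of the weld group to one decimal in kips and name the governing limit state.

Weld metal: throat = 0.707×0.5 = 0.3535 in, L = 2×7.25 = 14.5 in. φR_n = 0.75 × 0.6 × 70 × 0.3535 × 14.5 = 161.5 kips.
Base metal shear (0.25 in plate): yield φR_n = 1.0×0.6×50×0.25×14.5 = 108.8 kips; rupture φR_n = 0.75×0.6×70×0.25×14.5 = 114.2 kips; take 108.8 kips (yield).
Governing: min(161.5, 108.8) = 108.8 kips → base-metal shear.

108.8 kips (base-metal shear governs)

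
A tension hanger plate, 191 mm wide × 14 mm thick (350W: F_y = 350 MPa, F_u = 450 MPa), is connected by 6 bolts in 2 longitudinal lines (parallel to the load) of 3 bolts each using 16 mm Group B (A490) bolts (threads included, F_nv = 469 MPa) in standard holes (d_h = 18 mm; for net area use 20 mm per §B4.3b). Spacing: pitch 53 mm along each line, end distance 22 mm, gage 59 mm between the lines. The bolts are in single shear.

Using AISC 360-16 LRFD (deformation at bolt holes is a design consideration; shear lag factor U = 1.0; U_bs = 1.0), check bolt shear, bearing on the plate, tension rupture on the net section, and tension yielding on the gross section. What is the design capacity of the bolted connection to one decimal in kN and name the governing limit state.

424.3 kN (bolt shear governs)

Bolt shear: A_b = π(16)²/4 = 201.06 mm². φR_n = 0.75 × 469 × 201.06 × 6 × 1 = 424.3 kN.
Bearing (14 mm plate, F_u = 450 MPa): end bolts L_c = 22 − 18/2 = 13, R_n = min(1.2×13×14×450, 2.4×16×14×450) = 98.28 kN/bolt; interior L_c = 53 − 18 = 35, R_n = 241.92 kN/bolt. φR_n = 0.75 × (2×98.28 + 4×241.92) = 873.2 kN.
Tension rupture (net): A_n = (191 − 2×20)×14 = 2114 mm² (U = 1.0, A_e = A_n). φR_n = 0.75 × 450 × 2114 = 713.5 kN.
Tension yield (gross): A_g = 191×14 = 2674 mm². φR_n = 0.90 × 350 × 2674 = 842.3 kN.
Governing: min(424.3, 873.2, 713.5, 842.3) = 424.3 kN → bolt shear.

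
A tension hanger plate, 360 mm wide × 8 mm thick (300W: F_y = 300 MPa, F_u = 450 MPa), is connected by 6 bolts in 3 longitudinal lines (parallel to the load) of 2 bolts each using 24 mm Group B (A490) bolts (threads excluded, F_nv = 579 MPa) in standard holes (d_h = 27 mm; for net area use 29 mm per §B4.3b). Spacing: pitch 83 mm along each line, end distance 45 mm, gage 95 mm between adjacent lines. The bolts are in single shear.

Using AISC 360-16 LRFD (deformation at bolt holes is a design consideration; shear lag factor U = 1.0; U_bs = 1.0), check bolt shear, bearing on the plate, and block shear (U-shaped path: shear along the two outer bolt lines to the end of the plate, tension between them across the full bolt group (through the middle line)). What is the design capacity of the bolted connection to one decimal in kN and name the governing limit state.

630.2 kN (block shear governs)

Bolt shear: A_b = π(24)²/4 = 452.39 mm². φR_n = 0.75 × 579 × 452.39 × 6 × 1 = 1178.7 kN.
Bearing (8 mm plate, F_u = 450 MPa): end bolts L_c = 45 − 27/2 = 31.5, R_n = min(1.2×31.5×8×450, 2.4×24×8×450) = 136.08 kN/bolt; interior L_c = 83 − 27 = 56, R_n = 207.36 kN/bolt. φR_n = 0.75 × (3×136.08 + 3×207.36) = 772.7 kN.
Block shear: shear path 2×[45+1×83] = 2×128 mm, A_gv = 2048, A_nv = 2×(128 − 1.5×29)×8 = 1352 mm²; tension across gage: (190 − 2×29)×8 = 1056 mm². R_n = min(0.6×450×1352, 0.6×300×2048) + 1.0×450×1056 = min(365.04, 368.64) + 475.2 = 840.24 kN. φR_n = 0.75 × 840.24 = 630.2 kN.
Governing: min(1178.7, 772.7, 630.2) = 630.2 kN → block shear.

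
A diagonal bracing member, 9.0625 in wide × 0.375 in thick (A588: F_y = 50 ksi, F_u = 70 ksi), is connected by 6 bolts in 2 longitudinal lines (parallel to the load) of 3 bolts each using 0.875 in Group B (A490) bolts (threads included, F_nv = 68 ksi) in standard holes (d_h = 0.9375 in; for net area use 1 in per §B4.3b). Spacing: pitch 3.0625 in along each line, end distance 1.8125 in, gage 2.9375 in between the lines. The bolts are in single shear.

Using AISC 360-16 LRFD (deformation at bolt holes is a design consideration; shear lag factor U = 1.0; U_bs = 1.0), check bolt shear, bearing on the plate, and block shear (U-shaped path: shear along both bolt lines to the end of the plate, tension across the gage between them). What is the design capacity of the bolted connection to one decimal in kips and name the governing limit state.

Bolt shear: A_b = π(0.875)²/4 = 0.60132 in². φR_n = 0.75 × 68 × 0.60132 × 6 × 1 = 184.0 kips.
Bearing (0.375 in plate, F_u = 70 ksi): end bolts L_c = 1.8125 − 0.9375/2 = 1.34375, R_n = min(1.2×1.34375×0.375×70, 2.4×0.875×0.375×70) = 42.328 kips/bolt; interior L_c = 3.0625 − 0.9375 = 2.125, R_n = 55.125 kips/bolt. φR_n = 0.75 × (2×42.328 + 4×55.125) = 228.9 kips.
Block shear: shear path 2×[1.8125+2×3.0625] = 2×7.9375 in, A_gv = 5.9531, A_nv = 2×(7.9375 − 2.5×1)×0.375 = 4.0781 in²; tension across gage: (2.9375 − 1×1)×0.375 = 0.72656 in². R_n = min(0.6×70×4.0781, 0.6×50×5.9531) + 1.0×70×0.72656 = min(171.28, 178.59) + 50.859 = 222.14 kips. φR_n = 0.75 × 222.14 = 166.6 kips.
Governing: min(184.0, 228.9, 166.6) = 166.6 kips → block shear.

166.6 kips (block shear governs)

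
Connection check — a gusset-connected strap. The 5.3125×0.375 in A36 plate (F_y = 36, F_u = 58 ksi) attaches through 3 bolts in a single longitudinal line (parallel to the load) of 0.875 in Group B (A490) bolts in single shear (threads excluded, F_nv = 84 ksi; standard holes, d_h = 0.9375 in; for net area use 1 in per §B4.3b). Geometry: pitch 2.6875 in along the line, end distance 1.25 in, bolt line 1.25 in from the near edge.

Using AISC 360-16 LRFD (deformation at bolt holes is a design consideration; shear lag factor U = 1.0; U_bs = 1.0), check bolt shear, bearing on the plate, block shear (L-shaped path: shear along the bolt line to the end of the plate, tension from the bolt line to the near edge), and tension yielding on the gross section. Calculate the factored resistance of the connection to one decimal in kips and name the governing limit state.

Bolt shear: A_b = π(0.875)²/4 = 0.60132 in². φR_n = 0.75 × 84 × 0.60132 × 3 × 1 = 113.6 kips.
Bearing (0.375 in plate, F_u = 58 ksi): end bolts L_c = 1.25 − 0.9375/2 = 0.78125, R_n = min(1.2×0.78125×0.375×58, 2.4×0.875×0.375×58) = 20.391 kips/bolt; interior L_c = 2.6875 − 0.9375 = 1.75, R_n = 45.675 kips/bolt. φR_n = 0.75 × (1×20.391 + 2×45.675) = 83.8 kips.
Block shear: shear path 1×[1.25+2×2.6875] = 1×6.625 in, A_gv = 2.4844, A_nv = 1×(6.625 − 2.5×1)×0.375 = 1.5469 in²; tension to near edge: (1.25 − 0.5×1)×0.375 = 0.28125 in². R_n = min(0.6×58×1.5469, 0.6×36×2.4844) + 1.0×58×0.28125 = min(53.832, 53.663) + 16.313 = 69.976 kips. φR_n = 0.75 × 69.976 = 52.5 kips.
Tension yield (gross): A_g = 5.3125×0.375 = 1.9922 in². φR_n = 0.90 × 36 × 1.9922 = 64.5 kips.
Governing: min(113.6, 83.8, 52.5, 64.5) = 52.5 kips → block shear.

52.5 kips (block shear governs)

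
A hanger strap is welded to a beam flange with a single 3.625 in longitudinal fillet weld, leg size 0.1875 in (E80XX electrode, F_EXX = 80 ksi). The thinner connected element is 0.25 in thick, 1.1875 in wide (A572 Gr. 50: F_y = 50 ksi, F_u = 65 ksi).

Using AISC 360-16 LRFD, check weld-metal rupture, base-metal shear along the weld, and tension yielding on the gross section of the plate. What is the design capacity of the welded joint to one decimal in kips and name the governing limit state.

Weld metal: throat = 0.707×0.1875 = 0.13256 in, L = 3.625 in. φR_n = 0.75 × 0.6 × 80 × 0.13256 × 3.625 = 17.3 kips.
Base metal shear (0.25 in plate): yield φR_n = 1.0×0.6×50×0.25×3.625 = 27.2 kips; rupture φR_n = 0.75×0.6×65×0.25×3.625 = 26.5 kips; take 26.5 kips (rupture).
Tension yield (gross): A_g = 1.1875×0.25 = 0.29688 in². φR_n = 0.90 × 50 × 0.29688 = 13.4 kips.
Governing: min(17.3, 26.5, 13.4) = 13.4 kips → gross-section yield.

13.4 kips (gross-section yield governs)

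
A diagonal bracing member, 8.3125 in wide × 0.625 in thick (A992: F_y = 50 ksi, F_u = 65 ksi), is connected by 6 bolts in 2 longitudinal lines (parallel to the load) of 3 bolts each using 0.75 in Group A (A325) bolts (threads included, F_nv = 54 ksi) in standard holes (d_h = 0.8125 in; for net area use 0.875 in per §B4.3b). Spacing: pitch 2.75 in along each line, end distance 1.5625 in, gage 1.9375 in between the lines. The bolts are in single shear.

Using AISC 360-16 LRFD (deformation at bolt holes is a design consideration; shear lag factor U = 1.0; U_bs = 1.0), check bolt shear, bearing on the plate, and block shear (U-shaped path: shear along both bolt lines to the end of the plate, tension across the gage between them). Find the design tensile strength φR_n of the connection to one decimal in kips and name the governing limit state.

Bolt shear: A_b = π(0.75)²/4 = 0.44179 in². φR_n = 0.75 × 54 × 0.44179 × 6 × 1 = 107.4 kips.
Bearing (0.625 in plate, F_u = 65 ksi): end bolts L_c = 1.5625 − 0.8125/2 = 1.15625, R_n = min(1.2×1.15625×0.625×65, 2.4×0.75×0.625×65) = 56.367 kips/bolt; interior L_c = 2.75 − 0.8125 = 1.9375, R_n = 73.125 kips/bolt. φR_n = 0.75 × (2×56.367 + 4×73.125) = 303.9 kips.
Block shear: shear path 2×[1.5625+2×2.75] = 2×7.0625 in, A_gv = 8.8281, A_nv = 2×(7.0625 − 2.5×0.875)×0.625 = 6.0938 in²; tension across gage: (1.9375 − 1×0.875)×0.625 = 0.66406 in². R_n = min(0.6×65×6.0938, 0.6×50×8.8281) + 1.0×65×0.66406 = min(237.66, 264.84) + 43.164 = 280.82 kips. φR_n = 0.75 × 280.82 = 210.6 kips.
Governing: min(107.4, 303.9, 210.6) = 107.4 kips → bolt shear.

107.4 kips (bolt shear governs)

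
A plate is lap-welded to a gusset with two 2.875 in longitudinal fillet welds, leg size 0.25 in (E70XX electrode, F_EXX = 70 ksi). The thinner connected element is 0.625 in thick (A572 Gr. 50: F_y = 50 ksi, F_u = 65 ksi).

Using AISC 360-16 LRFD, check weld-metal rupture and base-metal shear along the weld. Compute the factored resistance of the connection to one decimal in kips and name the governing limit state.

Weld metal: throat = 0.707×0.25 = 0.17675 in, L = 2×2.875 = 5.75 in. φR_n = 0.75 × 0.6 × 70 × 0.17675 × 5.75 = 32.0 kips.
Base metal shear (0.625 in plate): yield φR_n = 1.0×0.6×50×0.625×5.75 = 107.8 kips; rupture φR_n = 0.75×0.6×65×0.625×5.75 = 105.1 kips; take 105.1 kips (rupture).
Governing: min(32.0, 105.1) = 32.0 kips → weld metal.

32.0 kips (weld metal governs)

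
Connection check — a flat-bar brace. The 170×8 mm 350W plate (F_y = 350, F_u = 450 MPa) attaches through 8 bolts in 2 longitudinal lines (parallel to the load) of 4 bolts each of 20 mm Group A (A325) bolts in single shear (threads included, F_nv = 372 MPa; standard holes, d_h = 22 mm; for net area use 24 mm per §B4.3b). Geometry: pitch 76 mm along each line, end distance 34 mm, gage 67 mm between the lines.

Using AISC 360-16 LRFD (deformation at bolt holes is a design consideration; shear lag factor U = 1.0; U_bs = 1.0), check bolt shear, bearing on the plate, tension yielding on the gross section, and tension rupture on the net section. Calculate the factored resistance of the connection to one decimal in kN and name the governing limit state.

329.4 kN (net-section rupture governs)

Bolt shear: A_b = π(20)²/4 = 314.16 mm². φR_n = 0.75 × 372 × 314.16 × 8 × 1 = 701.2 kN.
Bearing (8 mm plate, F_u = 450 MPa): end bolts L_c = 34 − 22/2 = 23, R_n = min(1.2×23×8×450, 2.4×20×8×450) = 99.36 kN/bolt; interior L_c = 76 − 22 = 54, R_n = 172.8 kN/bolt. φR_n = 0.75 × (2×99.36 + 6×172.8) = 926.6 kN.
Tension yield (gross): A_g = 170×8 = 1360 mm². φR_n = 0.90 × 350 × 1360 = 428.4 kN.
Tension rupture (net): A_n = (170 − 2×24)×8 = 976 mm² (U = 1.0, A_e = A_n). φR_n = 0.75 × 450 × 976 = 329.4 kN.
Governing: min(701.2, 926.6, 428.4, 329.4) = 329.4 kN → net-section rupture.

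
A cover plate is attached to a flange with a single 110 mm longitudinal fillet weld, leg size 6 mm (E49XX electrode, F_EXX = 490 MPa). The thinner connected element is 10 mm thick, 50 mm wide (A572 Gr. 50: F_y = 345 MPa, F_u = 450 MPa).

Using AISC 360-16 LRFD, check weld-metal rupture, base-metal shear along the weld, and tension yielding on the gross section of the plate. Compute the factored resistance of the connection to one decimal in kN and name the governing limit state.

Weld metal: throat = 0.707×6 = 4.242 mm, L = 110 mm. φR_n = 0.75 × 0.6 × 490 × 4.242 × 110 = 102.9 kN.
Base metal shear (10 mm plate): yield φR_n = 1.0×0.6×345×10×110 = 227.7 kN; rupture φR_n = 0.75×0.6×450×10×110 = 222.8 kN; take 222.8 kN (rupture).
Tension yield (gross): A_g = 50×10 = 500 mm². φR_n = 0.90 × 345 × 500 = 155.3 kN.
Governing: min(102.9, 222.8, 155.3) = 102.9 kN → weld metal.

102.9 kN (weld metal governs)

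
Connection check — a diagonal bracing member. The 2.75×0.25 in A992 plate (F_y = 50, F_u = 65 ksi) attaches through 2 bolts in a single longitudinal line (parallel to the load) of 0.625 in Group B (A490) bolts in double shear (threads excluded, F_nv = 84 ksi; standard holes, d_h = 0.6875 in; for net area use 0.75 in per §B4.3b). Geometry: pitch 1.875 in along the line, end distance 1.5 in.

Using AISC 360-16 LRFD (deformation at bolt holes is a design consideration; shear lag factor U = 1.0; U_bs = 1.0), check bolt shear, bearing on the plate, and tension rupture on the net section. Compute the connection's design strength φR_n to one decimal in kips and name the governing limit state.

Bolt shear: A_b = π(0.625)²/4 = 0.3068 in². φR_n = 0.75 × 84 × 0.3068 × 2 × 2 = 77.3 kips.
Bearing (0.25 in plate, F_u = 65 ksi): end bolts L_c = 1.5 − 0.6875/2 = 1.15625, R_n = min(1.2×1.15625×0.25×65, 2.4×0.625×0.25×65) = 22.547 kips/bolt; interior L_c = 1.875 − 0.6875 = 1.1875, R_n = 23.156 kips/bolt. φR_n = 0.75 × (1×22.547 + 1×23.156) = 34.3 kips.
Tension rupture (net): A_n = (2.75 − 1×0.75)×0.25 = 0.5 in² (U = 1.0, A_e = A_n). φR_n = 0.75 × 65 × 0.5 = 24.4 kips.
Governing: min(77.3, 34.3, 24.4) = 24.4 kips → net-section rupture.

24.4 kips (net-section rupture governs)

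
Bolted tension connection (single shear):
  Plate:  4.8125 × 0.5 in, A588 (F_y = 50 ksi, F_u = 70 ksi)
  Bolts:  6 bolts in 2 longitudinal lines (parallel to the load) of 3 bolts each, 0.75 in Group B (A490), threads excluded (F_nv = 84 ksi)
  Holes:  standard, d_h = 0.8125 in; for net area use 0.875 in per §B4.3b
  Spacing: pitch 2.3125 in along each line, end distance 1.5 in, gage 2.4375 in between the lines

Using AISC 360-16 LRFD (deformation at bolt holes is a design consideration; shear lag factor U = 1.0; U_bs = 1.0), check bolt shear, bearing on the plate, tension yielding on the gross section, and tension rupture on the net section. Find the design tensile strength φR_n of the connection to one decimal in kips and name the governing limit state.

Bolt shear: A_b = π(0.75)²/4 = 0.44179 in². φR_n = 0.75 × 84 × 0.44179 × 6 × 1 = 167.0 kips.
Bearing (0.5 in plate, F_u = 70 ksi): end bolts L_c = 1.5 − 0.8125/2 = 1.09375, R_n = min(1.2×1.09375×0.5×70, 2.4×0.75×0.5×70) = 45.938 kips/bolt; interior L_c = 2.3125 − 0.8125 = 1.5, R_n = 63 kips/bolt. φR_n = 0.75 × (2×45.938 + 4×63) = 257.9 kips.
Tension yield (gross): A_g = 4.8125×0.5 = 2.4063 in². φR_n = 0.90 × 50 × 2.4063 = 108.3 kips.
Tension rupture (net): A_n = (4.8125 − 2×0.875)×0.5 = 1.5313 in² (U = 1.0, A_e = A_n). φR_n = 0.75 × 70 × 1.5313 = 80.4 kips.
Governing: min(167.0, 257.9, 108.3, 80.4) = 80.4 kips → net-section rupture.

80.4 kips (net-section rupture governs)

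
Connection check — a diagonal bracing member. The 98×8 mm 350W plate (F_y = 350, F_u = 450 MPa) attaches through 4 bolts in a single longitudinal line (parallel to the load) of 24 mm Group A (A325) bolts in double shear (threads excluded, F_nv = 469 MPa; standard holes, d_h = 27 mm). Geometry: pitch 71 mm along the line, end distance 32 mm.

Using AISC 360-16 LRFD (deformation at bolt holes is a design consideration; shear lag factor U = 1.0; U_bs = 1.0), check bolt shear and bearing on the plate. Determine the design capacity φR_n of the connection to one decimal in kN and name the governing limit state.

487.6 kN (bearing governs)

Bolt shear: A_b = π(24)²/4 = 452.39 mm². φR_n = 0.75 × 469 × 452.39 × 4 × 2 = 1273.0 kN.
Bearing (8 mm plate, F_u = 450 MPa): end bolts L_c = 32 − 27/2 = 18.5, R_n = min(1.2×18.5×8×450, 2.4×24×8×450) = 79.92 kN/bolt; interior L_c = 71 − 27 = 44, R_n = 190.08 kN/bolt. φR_n = 0.75 × (1×79.92 + 3×190.08) = 487.6 kN.
Governing: min(1273.0, 487.6) = 487.6 kN → bearing.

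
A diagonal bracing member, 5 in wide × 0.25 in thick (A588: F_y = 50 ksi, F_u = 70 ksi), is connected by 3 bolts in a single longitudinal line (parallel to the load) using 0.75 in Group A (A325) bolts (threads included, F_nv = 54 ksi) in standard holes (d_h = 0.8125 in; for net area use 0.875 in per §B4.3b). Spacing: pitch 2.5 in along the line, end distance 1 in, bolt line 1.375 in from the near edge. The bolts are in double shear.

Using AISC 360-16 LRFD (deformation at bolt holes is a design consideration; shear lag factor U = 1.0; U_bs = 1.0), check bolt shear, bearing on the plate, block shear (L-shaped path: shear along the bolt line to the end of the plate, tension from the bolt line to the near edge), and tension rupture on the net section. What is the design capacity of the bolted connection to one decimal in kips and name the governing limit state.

42.3 kips (block shear governs)

Bolt shear: A_b = π(0.75)²/4 = 0.44179 in². φR_n = 0.75 × 54 × 0.44179 × 3 × 2 = 107.4 kips.
Bearing (0.25 in plate, F_u = 70 ksi): end bolts L_c = 1 − 0.8125/2 = 0.59375, R_n = min(1.2×0.59375×0.25×70, 2.4×0.75×0.25×70) = 12.469 kips/bolt; interior L_c = 2.5 − 0.8125 = 1.6875, R_n = 31.5 kips/bolt. φR_n = 0.75 × (1×12.469 + 2×31.5) = 56.6 kips.
Block shear: shear path 1×[1+2×2.5] = 1×6 in, A_gv = 1.5, A_nv = 1×(6 − 2.5×0.875)×0.25 = 0.95313 in²; tension to near edge: (1.375 − 0.5×0.875)×0.25 = 0.23438 in². R_n = min(0.6×70×0.95313, 0.6×50×1.5) + 1.0×70×0.23438 = min(40.031, 45) + 16.407 = 56.438 kips. φR_n = 0.75 × 56.438 = 42.3 kips.
Tension rupture (net): A_n = (5 − 1×0.875)×0.25 = 1.0313 in² (U = 1.0, A_e = A_n). φR_n = 0.75 × 70 × 1.0313 = 54.1 kips.
Governing: min(107.4, 56.6, 42.3, 54.1) = 42.3 kips → block shear.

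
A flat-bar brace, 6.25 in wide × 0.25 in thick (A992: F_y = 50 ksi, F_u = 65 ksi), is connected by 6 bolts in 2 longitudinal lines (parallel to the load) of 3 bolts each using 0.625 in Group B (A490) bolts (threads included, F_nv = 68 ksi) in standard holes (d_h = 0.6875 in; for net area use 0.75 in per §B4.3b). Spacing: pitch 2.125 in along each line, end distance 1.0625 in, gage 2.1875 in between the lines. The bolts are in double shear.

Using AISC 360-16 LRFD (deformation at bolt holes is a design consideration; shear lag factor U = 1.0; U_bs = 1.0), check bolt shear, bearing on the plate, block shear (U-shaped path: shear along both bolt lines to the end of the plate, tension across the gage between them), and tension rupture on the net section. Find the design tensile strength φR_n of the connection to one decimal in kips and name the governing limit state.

57.9 kips (net-section rupture governs)

Bolt shear: A_b = π(0.625)²/4 = 0.3068 in². φR_n = 0.75 × 68 × 0.3068 × 6 × 2 = 187.8 kips.
Bearing (0.25 in plate, F_u = 65 ksi): end bolts L_c = 1.0625 − 0.6875/2 = 0.71875, R_n = min(1.2×0.71875×0.25×65, 2.4×0.625×0.25×65) = 14.016 kips/bolt; interior L_c = 2.125 − 0.6875 = 1.4375, R_n = 24.375 kips/bolt. φR_n = 0.75 × (2×14.016 + 4×24.375) = 94.1 kips.
Block shear: shear path 2×[1.0625+2×2.125] = 2×5.3125 in, A_gv = 2.6563, A_nv = 2×(5.3125 − 2.5×0.75)×0.25 = 1.7188 in²; tension across gage: (2.1875 − 1×0.75)×0.25 = 0.35938 in². R_n = min(0.6×65×1.7188, 0.6×50×2.6563) + 1.0×65×0.35938 = min(67.033, 79.689) + 23.36 = 90.393 kips. φR_n = 0.75 × 90.393 = 67.8 kips.
Tension rupture (net): A_n = (6.25 − 2×0.75)×0.25 = 1.1875 in² (U = 1.0, A_e = A_n). φR_n = 0.75 × 65 × 1.1875 = 57.9 kips.
Governing: min(187.8, 94.1, 67.8, 57.9) = 57.9 kips → net-section rupture.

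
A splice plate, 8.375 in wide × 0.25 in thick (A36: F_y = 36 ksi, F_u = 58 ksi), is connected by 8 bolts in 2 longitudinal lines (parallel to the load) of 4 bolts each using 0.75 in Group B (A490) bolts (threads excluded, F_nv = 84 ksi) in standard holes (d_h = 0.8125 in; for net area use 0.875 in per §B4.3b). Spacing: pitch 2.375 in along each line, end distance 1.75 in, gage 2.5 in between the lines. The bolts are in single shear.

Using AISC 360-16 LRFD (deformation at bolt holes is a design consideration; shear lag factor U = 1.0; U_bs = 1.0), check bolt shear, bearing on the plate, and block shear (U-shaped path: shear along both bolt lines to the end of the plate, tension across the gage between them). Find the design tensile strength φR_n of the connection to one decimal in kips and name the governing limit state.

Bolt shear: A_b = π(0.75)²/4 = 0.44179 in². φR_n = 0.75 × 84 × 0.44179 × 8 × 1 = 222.7 kips.
Bearing (0.25 in plate, F_u = 58 ksi): end bolts L_c = 1.75 − 0.8125/2 = 1.34375, R_n = min(1.2×1.34375×0.25×58, 2.4×0.75×0.25×58) = 23.381 kips/bolt; interior L_c = 2.375 − 0.8125 = 1.5625, R_n = 26.1 kips/bolt. φR_n = 0.75 × (2×23.381 + 6×26.1) = 152.5 kips.
Block shear: shear path 2×[1.75+3×2.375] = 2×8.875 in, A_gv = 4.4375, A_nv = 2×(8.875 − 3.5×0.875)×0.25 = 2.9063 in²; tension across gage: (2.5 − 1×0.875)×0.25 = 0.40625 in². R_n = min(0.6×58×2.9063, 0.6×36×4.4375) + 1.0×58×0.40625 = min(101.14, 95.85) + 23.563 = 119.41 kips. φR_n = 0.75 × 119.41 = 89.6 kips.
Governing: min(222.7, 152.5, 89.6) = 89.6 kips → block shear.

89.6 kips (block shear governs)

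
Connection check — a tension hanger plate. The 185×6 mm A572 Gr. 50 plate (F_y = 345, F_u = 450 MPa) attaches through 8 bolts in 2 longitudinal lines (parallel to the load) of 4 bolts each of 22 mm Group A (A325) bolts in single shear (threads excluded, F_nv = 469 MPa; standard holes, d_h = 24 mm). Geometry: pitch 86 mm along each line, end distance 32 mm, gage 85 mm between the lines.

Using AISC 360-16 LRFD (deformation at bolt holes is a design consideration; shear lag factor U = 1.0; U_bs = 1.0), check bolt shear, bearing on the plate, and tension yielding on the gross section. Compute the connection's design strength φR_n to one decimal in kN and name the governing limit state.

344.7 kN (gross-section yield governs)

Bolt shear: A_b = π(22)²/4 = 380.13 mm². φR_n = 0.75 × 469 × 380.13 × 8 × 1 = 1069.7 kN.
Bearing (6 mm plate, F_u = 450 MPa): end bolts L_c = 32 − 24/2 = 20, R_n = min(1.2×20×6×450, 2.4×22×6×450) = 64.8 kN/bolt; interior L_c = 86 − 24 = 62, R_n = 142.56 kN/bolt. φR_n = 0.75 × (2×64.8 + 6×142.56) = 738.7 kN.
Tension yield (gross): A_g = 185×6 = 1110 mm². φR_n = 0.90 × 345 × 1110 = 344.7 kN.
Governing: min(1069.7, 738.7, 344.7) = 344.7 kN → gross-section yield.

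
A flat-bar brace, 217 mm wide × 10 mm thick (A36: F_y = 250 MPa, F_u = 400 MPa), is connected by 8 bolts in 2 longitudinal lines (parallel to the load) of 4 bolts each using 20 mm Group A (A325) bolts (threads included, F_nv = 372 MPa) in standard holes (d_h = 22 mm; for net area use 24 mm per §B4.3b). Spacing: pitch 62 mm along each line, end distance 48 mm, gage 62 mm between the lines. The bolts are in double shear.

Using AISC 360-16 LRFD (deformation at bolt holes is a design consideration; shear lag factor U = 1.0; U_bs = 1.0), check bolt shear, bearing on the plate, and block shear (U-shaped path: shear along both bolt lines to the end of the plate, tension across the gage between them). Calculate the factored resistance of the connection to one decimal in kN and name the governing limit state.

640.5 kN (block shear governs)

Bolt shear: A_b = π(20)²/4 = 314.16 mm². φR_n = 0.75 × 372 × 314.16 × 8 × 2 = 1402.4 kN.
Bearing (10 mm plate, F_u = 400 MPa): end bolts L_c = 48 − 22/2 = 37, R_n = min(1.2×37×10×400, 2.4×20×10×400) = 177.6 kN/bolt; interior L_c = 62 − 22 = 40, R_n = 192 kN/bolt. φR_n = 0.75 × (2×177.6 + 6×192) = 1130.4 kN.
Block shear: shear path 2×[48+3×62] = 2×234 mm, A_gv = 4680, A_nv = 2×(234 − 3.5×24)×10 = 3000 mm²; tension across gage: (62 − 1×24)×10 = 380 mm². R_n = min(0.6×400×3000, 0.6×250×4680) + 1.0×400×380 = min(720, 702) + 152 = 854 kN. φR_n = 0.75 × 854 = 640.5 kN.
Governing: min(1402.4, 1130.4, 640.5) = 640.5 kN → block shear.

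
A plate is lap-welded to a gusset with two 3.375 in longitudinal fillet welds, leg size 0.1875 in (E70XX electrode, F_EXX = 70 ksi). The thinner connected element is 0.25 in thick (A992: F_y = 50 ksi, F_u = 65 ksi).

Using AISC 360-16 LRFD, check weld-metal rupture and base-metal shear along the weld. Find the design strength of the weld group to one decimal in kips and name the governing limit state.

28.2 kips (weld metal governs)

Weld metal: throat = 0.707×0.1875 = 0.13256 in, L = 2×3.375 = 6.75 in. φR_n = 0.75 × 0.6 × 70 × 0.13256 × 6.75 = 28.2 kips.
Base metal shear (0.25 in plate): yield φR_n = 1.0×0.6×50×0.25×6.75 = 50.6 kips; rupture φR_n = 0.75×0.6×65×0.25×6.75 = 49.4 kips; take 49.4 kips (rupture).
Governing: min(28.2, 49.4) = 28.2 kips → weld metal.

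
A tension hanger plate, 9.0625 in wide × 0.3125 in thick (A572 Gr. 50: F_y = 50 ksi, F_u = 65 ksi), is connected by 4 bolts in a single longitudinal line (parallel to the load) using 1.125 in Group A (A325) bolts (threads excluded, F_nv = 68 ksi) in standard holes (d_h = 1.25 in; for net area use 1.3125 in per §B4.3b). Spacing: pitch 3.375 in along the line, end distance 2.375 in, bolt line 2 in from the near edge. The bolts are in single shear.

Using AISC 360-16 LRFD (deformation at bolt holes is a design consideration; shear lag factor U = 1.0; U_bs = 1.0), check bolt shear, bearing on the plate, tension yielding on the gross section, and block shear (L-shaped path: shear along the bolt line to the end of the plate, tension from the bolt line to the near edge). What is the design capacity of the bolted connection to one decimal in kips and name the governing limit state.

92.7 kips (block shear governs)

Bolt shear: A_b = π(1.125)²/4 = 0.99402 in². φR_n = 0.75 × 68 × 0.99402 × 4 × 1 = 202.8 kips.
Bearing (0.3125 in plate, F_u = 65 ksi): end bolts L_c = 2.375 − 1.25/2 = 1.75, R_n = min(1.2×1.75×0.3125×65, 2.4×1.125×0.3125×65) = 42.656 kips/bolt; interior L_c = 3.375 − 1.25 = 2.125, R_n = 51.797 kips/bolt. φR_n = 0.75 × (1×42.656 + 3×51.797) = 148.5 kips.
Tension yield (gross): A_g = 9.0625×0.3125 = 2.832 in². φR_n = 0.90 × 50 × 2.832 = 127.4 kips.
Block shear: shear path 1×[2.375+3×3.375] = 1×12.5 in, A_gv = 3.9063, A_nv = 1×(12.5 − 3.5×1.3125)×0.3125 = 2.4707 in²; tension to near edge: (2 − 0.5×1.3125)×0.3125 = 0.41992 in². R_n = min(0.6×65×2.4707, 0.6×50×3.9063) + 1.0×65×0.41992 = min(96.357, 117.19) + 27.295 = 123.65 kips. φR_n = 0.75 × 123.65 = 92.7 kips.
Governing: min(202.8, 148.5, 127.4, 92.7) = 92.7 kips → block shear.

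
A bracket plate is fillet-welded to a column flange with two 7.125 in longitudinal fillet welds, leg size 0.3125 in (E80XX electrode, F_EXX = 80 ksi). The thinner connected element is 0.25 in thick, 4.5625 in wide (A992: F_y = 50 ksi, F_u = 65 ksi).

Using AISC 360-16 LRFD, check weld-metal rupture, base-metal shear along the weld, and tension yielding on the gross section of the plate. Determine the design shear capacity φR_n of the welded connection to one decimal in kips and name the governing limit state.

51.3 kips (gross-section yield governs)

Weld metal: throat = 0.707×0.3125 = 0.22094 in, L = 2×7.125 = 14.25 in. φR_n = 0.75 × 0.6 × 80 × 0.22094 × 14.25 = 113.3 kips.
Base metal shear (0.25 in plate): yield φR_n = 1.0×0.6×50×0.25×14.25 = 106.9 kips; rupture φR_n = 0.75×0.6×65×0.25×14.25 = 104.2 kips; take 104.2 kips (rupture).
Tension yield (gross): A_g = 4.5625×0.25 = 1.1406 in². φR_n = 0.90 × 50 × 1.1406 = 51.3 kips.
Governing: min(113.3, 104.2, 51.3) = 51.3 kips → gross-section yield.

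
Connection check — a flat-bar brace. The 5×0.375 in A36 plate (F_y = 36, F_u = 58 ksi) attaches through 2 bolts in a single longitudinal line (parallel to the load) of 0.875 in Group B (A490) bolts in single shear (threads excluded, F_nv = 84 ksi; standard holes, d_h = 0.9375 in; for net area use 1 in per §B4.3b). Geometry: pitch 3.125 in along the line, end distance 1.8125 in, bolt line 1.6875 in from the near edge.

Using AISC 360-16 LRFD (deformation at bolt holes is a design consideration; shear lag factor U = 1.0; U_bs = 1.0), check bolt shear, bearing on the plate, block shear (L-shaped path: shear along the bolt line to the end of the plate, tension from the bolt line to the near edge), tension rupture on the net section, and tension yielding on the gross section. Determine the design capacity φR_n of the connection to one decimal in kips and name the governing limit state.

Bolt shear: A_b = π(0.875)²/4 = 0.60132 in². φR_n = 0.75 × 84 × 0.60132 × 2 × 1 = 75.8 kips.
Bearing (0.375 in plate, F_u = 58 ksi): end bolts L_c = 1.8125 − 0.9375/2 = 1.34375, R_n = min(1.2×1.34375×0.375×58, 2.4×0.875×0.375×58) = 35.072 kips/bolt; interior L_c = 3.125 − 0.9375 = 2.1875, R_n = 45.675 kips/bolt. φR_n = 0.75 × (1×35.072 + 1×45.675) = 60.6 kips.
Block shear: shear path 1×[1.8125+1×3.125] = 1×4.9375 in, A_gv = 1.8516, A_nv = 1×(4.9375 − 1.5×1)×0.375 = 1.2891 in²; tension to near edge: (1.6875 − 0.5×1)×0.375 = 0.44531 in². R_n = min(0.6×58×1.2891, 0.6×36×1.8516) + 1.0×58×0.44531 = min(44.861, 39.995) + 25.828 = 65.823 kips. φR_n = 0.75 × 65.823 = 49.4 kips.
Tension rupture (net): A_n = (5 − 1×1)×0.375 = 1.5 in² (U = 1.0, A_e = A_n). φR_n = 0.75 × 58 × 1.5 = 65.3 kips.
Tension yield (gross): A_g = 5×0.375 = 1.875 in². φR_n = 0.90 × 36 × 1.875 = 60.8 kips.
Governing: min(75.8, 60.6, 49.4, 65.3, 60.8) = 49.4 kips → block shear.

49.4 kips (block shear governs)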